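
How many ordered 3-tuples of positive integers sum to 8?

Place 2 bars in the 7 internal gaps of a row of 8 dots: C(7,2) = 21.

21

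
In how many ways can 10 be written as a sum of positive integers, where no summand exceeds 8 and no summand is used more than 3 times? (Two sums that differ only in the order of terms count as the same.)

A partial list (first 12 by largest part):
8, 2
8, 1, 1
7, 3
7, 2, 1
7, 1, 1, 1
6, 4
6, 3, 1
6, 2, 2
6, 2, 1, 1
5, 5
5, 4, 1
5, 3, 2
…and 15 more, for 27 total.

27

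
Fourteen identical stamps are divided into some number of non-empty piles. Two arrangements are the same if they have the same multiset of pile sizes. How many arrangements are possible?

135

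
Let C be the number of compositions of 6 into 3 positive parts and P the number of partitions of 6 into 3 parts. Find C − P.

7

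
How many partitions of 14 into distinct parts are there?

22

Listing the qualifying partitions of 14:
14
1,13
2,12
3,11
1,2,11
4,10
1,3,10
5,9
1,4,9
2,3,9
6,8
1,5,8
2,4,8
1,2,3,8
1,6,7
2,5,7
3,4,7
1,2,4,7
3,5,6
1,2,5,6
1,3,4,6
2,3,4,5
That's 22 in total.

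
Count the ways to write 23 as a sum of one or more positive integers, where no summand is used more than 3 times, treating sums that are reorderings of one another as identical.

Counting exhaustively, 592 partitions satisfy the conditions.

592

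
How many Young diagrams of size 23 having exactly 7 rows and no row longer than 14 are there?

160

There are 160 such partitions.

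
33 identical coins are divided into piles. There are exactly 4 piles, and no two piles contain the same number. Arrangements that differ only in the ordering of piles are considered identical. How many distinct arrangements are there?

Counting exhaustively, 150 partitions satisfy the conditions.

150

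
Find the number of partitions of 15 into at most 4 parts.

There are too many to list fully; the first 12 (by largest part) are:
15
14,1
13,2
13,1,1
12,3
12,2,1
12,1,1,1
11,4
11,3,1
11,2,2
11,2,1,1
10,5
…and 42 more, for 54 total.

54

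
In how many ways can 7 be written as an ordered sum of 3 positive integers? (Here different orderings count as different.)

15

Equivalently, choose which 2 of the 6 gaps become plus signs: C(6,2) = 15.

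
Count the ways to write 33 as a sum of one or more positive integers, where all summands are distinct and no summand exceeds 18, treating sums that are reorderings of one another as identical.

Enumerating by decreasing first part gives 338 partitions in all.

338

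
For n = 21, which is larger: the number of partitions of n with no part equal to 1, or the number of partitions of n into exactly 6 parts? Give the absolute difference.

55

Partitions of 21 with no part equal to 1: 165.
Partitions of 21 into exactly 6 parts: 110.
|165 − 110| = 55.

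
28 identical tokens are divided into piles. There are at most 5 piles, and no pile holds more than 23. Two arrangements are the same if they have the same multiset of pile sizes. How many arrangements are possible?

Systematic enumeration (by largest part, then next-largest, …) yields 528.

528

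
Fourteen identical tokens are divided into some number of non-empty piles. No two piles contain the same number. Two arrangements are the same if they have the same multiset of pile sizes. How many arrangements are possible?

22

Enumerating:
14
1, 13
2, 12
3, 11
1, 2, 11
4, 10
1, 3, 10
5, 9
1, 4, 9
2, 3, 9
6, 8
1, 5, 8
2, 4, 8
1, 2, 3, 8
1, 6, 7
2, 5, 7
3, 4, 7
1, 2, 4, 7
3, 5, 6
1, 2, 5, 6
1, 3, 4, 6
2, 3, 4, 5
Counting gives 22.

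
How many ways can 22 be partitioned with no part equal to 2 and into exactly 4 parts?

There are too many to list fully; the first 12 (by largest part) are:
19 + 1 + 1 + 1
17 + 3 + 1 + 1
16 + 4 + 1 + 1
15 + 5 + 1 + 1
15 + 3 + 3 + 1
14 + 6 + 1 + 1
14 + 4 + 3 + 1
13 + 7 + 1 + 1
13 + 5 + 3 + 1
13 + 4 + 4 + 1
13 + 3 + 3 + 3
12 + 8 + 1 + 1
…and 39 more, for 51 total.

51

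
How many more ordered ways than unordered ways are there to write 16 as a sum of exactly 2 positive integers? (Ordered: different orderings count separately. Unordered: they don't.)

Ordered (compositions into 2 parts): C(15,1) = 15.
Partitions of 16 into exactly 2 parts: 8.
Difference: 15 − 8 = 7.

7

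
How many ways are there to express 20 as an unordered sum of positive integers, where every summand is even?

42

A partial list (first 12 by largest part):
20
18, 2
16, 4
16, 2, 2
14, 6
14, 4, 2
14, 2, 2, 2
12, 8
12, 6, 2
12, 4, 4
12, 4, 2, 2
12, 2, 2, 2, 2
…and 30 more, for 42 total.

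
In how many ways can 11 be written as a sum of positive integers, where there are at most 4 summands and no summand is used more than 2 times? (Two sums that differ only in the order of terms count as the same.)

Listing the qualifying partitions of 11:
11
10, 1
9, 2
9, 1, 1
8, 3
8, 2, 1
7, 4
7, 3, 1
7, 2, 2
7, 2, 1, 1
6, 5
6, 4, 1
6, 3, 2
6, 3, 1, 1
6, 2, 2, 1
5, 5, 1
5, 4, 2
5, 4, 1, 1
5, 3, 3
5, 3, 2, 1
4, 4, 3
4, 4, 2, 1
4, 3, 3, 1
4, 3, 2, 2
That's 24 in total.

24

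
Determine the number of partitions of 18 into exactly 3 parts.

A partial list (first 12 by largest part):
1, 1, 16
1, 2, 15
1, 3, 14
2, 2, 14
1, 4, 13
2, 3, 13
1, 5, 12
2, 4, 12
3, 3, 12
1, 6, 11
2, 5, 11
3, 4, 11
…and 15 more, for 27 total.

27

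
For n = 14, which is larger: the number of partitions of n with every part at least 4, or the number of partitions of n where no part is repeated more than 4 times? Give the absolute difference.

Partitions of 14 with every part at least 4: 7.
Partitions of 14 where no part is repeated more than 4 times: 100.
|7 − 100| = 93.

93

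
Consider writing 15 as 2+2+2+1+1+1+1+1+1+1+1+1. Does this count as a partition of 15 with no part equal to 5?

Yes

The parts sum to 15, and the condition 'no summand equals 5' holds.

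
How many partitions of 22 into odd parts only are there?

89

Enumerating by decreasing first part gives 89 partitions in all.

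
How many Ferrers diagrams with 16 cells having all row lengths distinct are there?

A partial list (first 12 by largest part):
16
1+15
2+14
3+13
1+2+13
4+12
1+3+12
5+11
1+4+11
2+3+11
6+10
1+5+10
…and 20 more, for 32 total.

32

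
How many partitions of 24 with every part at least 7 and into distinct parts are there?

The partitions of 24 that satisfy the conditions:
24
17, 7
16, 8
15, 9
14, 10
13, 11
9, 8, 7

7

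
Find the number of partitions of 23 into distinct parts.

Enumerating by decreasing first part gives 104 partitions in all.

104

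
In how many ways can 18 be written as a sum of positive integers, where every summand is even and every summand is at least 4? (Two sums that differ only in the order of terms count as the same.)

8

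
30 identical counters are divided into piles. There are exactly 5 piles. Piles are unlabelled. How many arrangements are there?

377

Direct enumeration gives 377 partitions.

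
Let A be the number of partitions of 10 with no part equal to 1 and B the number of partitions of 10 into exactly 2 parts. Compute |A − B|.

7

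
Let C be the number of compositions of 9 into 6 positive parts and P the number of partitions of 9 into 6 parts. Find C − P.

53

Compositions: C(8,5) = 56.
Partitions of 9 into exactly 6 parts: 3.
Difference: 56 − 3 = 53.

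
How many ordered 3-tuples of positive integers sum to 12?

By stars and bars with positive parts, the count is C(11,2) = 55.

55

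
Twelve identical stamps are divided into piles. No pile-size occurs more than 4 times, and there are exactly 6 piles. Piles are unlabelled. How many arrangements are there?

9

The partitions of 12 that satisfy the conditions:
6, 2, 1, 1, 1, 1
5, 3, 1, 1, 1, 1
5, 2, 2, 1, 1, 1
4, 4, 1, 1, 1, 1
4, 3, 2, 1, 1, 1
4, 2, 2, 2, 1, 1
3, 3, 3, 1, 1, 1
3, 3, 2, 2, 1, 1
3, 2, 2, 2, 2, 1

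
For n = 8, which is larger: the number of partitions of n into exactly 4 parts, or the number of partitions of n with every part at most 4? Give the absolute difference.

10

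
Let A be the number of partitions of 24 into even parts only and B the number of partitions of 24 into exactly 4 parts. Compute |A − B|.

31

Partitions of 24 into even parts only: 77.
Partitions of 24 into exactly 4 parts: 108.
|77 − 108| = 31.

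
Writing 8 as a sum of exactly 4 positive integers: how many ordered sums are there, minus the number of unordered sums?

30

Ordered (compositions into 4 parts): C(7,3) = 35.
Unordered (partitions into 4 parts): 5.
Difference: 35 − 5 = 30.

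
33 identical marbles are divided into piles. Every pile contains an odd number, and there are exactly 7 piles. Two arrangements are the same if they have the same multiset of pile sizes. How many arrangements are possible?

82

Direct enumeration gives 82 partitions.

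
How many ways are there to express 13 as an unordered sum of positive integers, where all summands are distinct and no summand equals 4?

12

The partitions of 13 that satisfy the conditions:
13
12+1
11+2
10+3
10+2+1
9+3+1
8+5
8+3+2
7+6
7+5+1
7+3+2+1
6+5+2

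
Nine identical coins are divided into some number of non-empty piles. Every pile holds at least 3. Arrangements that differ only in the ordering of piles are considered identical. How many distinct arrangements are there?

4

Enumerating:
9
3+6
4+5
3+3+3
That's 4 in total.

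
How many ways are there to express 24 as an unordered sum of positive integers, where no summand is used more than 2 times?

431

Counting exhaustively, 431 partitions satisfy the conditions.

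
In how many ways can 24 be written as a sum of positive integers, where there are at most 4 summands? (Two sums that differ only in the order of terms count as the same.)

Direct enumeration gives 169 partitions.

169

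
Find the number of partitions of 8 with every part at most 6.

20

Enumerating:
6+2
6+1+1
5+3
5+2+1
5+1+1+1
4+4
4+3+1
4+2+2
4+2+1+1
4+1+1+1+1
3+3+2
3+3+1+1
3+2+2+1
3+2+1+1+1
3+1+1+1+1+1
2+2+2+2
2+2+2+1+1
2+2+1+1+1+1
2+1+1+1+1+1+1
1+1+1+1+1+1+1+1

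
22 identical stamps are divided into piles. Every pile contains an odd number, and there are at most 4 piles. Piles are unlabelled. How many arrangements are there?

24

Enumerating:
1 + 21
3 + 19
1 + 1 + 1 + 19
5 + 17
1 + 1 + 3 + 17
7 + 15
1 + 1 + 5 + 15
1 + 3 + 3 + 15
9 + 13
1 + 1 + 7 + 13
1 + 3 + 5 + 13
3 + 3 + 3 + 13
11 + 11
1 + 1 + 9 + 11
1 + 3 + 7 + 11
1 + 5 + 5 + 11
3 + 3 + 5 + 11
1 + 3 + 9 + 9
1 + 5 + 7 + 9
3 + 3 + 7 + 9
3 + 5 + 5 + 9
1 + 7 + 7 + 7
3 + 5 + 7 + 7
5 + 5 + 5 + 7
Counting gives 24.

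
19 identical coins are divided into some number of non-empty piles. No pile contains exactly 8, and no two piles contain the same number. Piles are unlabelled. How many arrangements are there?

44

There are too many to list fully; the first 12 (by largest part) are:
19
18+1
17+2
16+3
16+2+1
15+4
15+3+1
14+5
14+4+1
14+3+2
13+6
13+5+1
…and 32 more, for 44 total.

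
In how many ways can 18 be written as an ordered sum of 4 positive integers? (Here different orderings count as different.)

680

By stars and bars with positive parts, the count is C(17,3) = 680.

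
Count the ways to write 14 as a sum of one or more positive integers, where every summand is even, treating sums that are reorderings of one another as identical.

15

Listing the qualifying partitions of 14:
14
12, 2
10, 4
10, 2, 2
8, 6
8, 4, 2
8, 2, 2, 2
6, 6, 2
6, 4, 4
6, 4, 2, 2
6, 2, 2, 2, 2
4, 4, 4, 2
4, 4, 2, 2, 2
4, 2, 2, 2, 2, 2
2, 2, 2, 2, 2, 2, 2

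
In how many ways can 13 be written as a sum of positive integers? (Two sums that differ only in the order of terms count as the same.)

101

Direct enumeration gives 101 partitions.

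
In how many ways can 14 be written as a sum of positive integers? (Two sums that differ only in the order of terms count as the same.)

A full systematic count gives 135.

135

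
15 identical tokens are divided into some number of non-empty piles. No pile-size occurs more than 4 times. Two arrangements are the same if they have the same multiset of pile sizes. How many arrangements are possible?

127

A full systematic count gives 127.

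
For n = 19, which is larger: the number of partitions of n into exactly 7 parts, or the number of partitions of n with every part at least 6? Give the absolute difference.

59

Partitions of 19 into exactly 7 parts: 65.
Partitions of 19 with every part at least 6: 6.
|65 − 6| = 59.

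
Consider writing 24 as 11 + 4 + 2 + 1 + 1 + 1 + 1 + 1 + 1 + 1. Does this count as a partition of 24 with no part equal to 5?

Yes

The parts sum to 24, and the condition 'no summand equals 5' holds.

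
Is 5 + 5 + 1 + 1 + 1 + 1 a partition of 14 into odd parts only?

The parts sum to 14, and the condition 'every summand is odd' holds.

Yes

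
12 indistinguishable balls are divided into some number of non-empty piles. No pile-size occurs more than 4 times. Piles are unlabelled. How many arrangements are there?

A partial list (first 12 by largest part):
12
11 + 1
10 + 2
10 + 1 + 1
9 + 3
9 + 2 + 1
9 + 1 + 1 + 1
8 + 4
8 + 3 + 1
8 + 2 + 2
8 + 2 + 1 + 1
8 + 1 + 1 + 1 + 1
…and 48 more, for 60 total.

60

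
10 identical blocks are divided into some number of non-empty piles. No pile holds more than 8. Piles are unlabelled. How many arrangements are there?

40

There are too many to list fully; the first 12 (by largest part) are:
2,8
1,1,8
3,7
1,2,7
1,1,1,7
4,6
1,3,6
2,2,6
1,1,2,6
1,1,1,1,6
5,5
1,4,5
…and 28 more, for 40 total.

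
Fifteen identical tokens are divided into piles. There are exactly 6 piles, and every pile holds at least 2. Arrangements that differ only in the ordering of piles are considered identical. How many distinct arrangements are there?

3

They are:
2,2,2,2,2,5
2,2,2,2,3,4
2,2,2,3,3,3
Counting gives 3.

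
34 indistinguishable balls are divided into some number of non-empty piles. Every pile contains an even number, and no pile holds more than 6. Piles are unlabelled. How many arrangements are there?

33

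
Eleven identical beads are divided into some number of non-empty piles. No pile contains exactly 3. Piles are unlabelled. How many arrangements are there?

A partial list (first 12 by largest part):
11
10, 1
9, 2
9, 1, 1
8, 2, 1
8, 1, 1, 1
7, 4
7, 2, 2
7, 2, 1, 1
7, 1, 1, 1, 1
6, 5
6, 4, 1
…and 22 more, for 34 total.

34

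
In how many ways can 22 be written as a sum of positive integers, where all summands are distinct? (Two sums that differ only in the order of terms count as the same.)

89

Counting exhaustively, 89 partitions satisfy the conditions.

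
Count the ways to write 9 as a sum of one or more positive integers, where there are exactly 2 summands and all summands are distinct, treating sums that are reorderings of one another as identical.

Enumerating:
1, 8
2, 7
3, 6
4, 5

4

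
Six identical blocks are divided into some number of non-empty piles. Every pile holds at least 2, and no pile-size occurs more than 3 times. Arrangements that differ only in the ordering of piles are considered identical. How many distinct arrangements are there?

4

The partitions of 6 that satisfy the conditions:
6
2+4
3+3
2+2+2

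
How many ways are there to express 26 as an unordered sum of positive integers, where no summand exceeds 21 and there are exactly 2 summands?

9

They are:
21+5
20+6
19+7
18+8
17+9
16+10
15+11
14+12
13+13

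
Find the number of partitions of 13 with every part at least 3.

10

The partitions of 13 that satisfy the conditions:
13
10+3
9+4
8+5
7+6
7+3+3
6+4+3
5+5+3
5+4+4
4+3+3+3
Counting gives 10.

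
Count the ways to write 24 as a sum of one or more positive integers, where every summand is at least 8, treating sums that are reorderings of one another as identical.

7

They are:
24
16, 8
15, 9
14, 10
13, 11
12, 12
8, 8, 8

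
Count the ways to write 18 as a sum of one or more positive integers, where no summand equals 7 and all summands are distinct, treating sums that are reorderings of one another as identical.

36

There are too many to list fully; the first 12 (by largest part) are:
18
17,1
16,2
15,3
15,2,1
14,4
14,3,1
13,5
13,4,1
13,3,2
12,6
12,5,1
…and 24 more, for 36 total.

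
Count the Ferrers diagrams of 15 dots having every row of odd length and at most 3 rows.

Enumerating:
15
13, 1, 1
11, 3, 1
9, 5, 1
9, 3, 3
7, 7, 1
7, 5, 3
5, 5, 5
That's 8 in total.

8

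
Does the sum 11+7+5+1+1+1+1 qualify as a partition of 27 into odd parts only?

The parts sum to 27, and the condition 'every summand is odd' holds.

Yes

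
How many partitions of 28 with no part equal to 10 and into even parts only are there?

105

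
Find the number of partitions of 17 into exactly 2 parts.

8

They are:
1+16
2+15
3+14
4+13
5+12
6+11
7+10
8+9
That's 8 in total.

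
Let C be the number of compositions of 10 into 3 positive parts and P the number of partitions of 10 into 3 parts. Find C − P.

28

Ordered (compositions into 3 parts): C(9,2) = 36.
Partitions of 10 into exactly 3 parts: 8.
Difference: 36 − 8 = 28.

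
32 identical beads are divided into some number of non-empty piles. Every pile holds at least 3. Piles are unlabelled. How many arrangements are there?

468

Systematic enumeration (by largest part, then next-largest, …) yields 468.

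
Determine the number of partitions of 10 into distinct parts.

10

Listing the qualifying partitions of 10:
10
1 + 9
2 + 8
3 + 7
1 + 2 + 7
4 + 6
1 + 3 + 6
1 + 4 + 5
2 + 3 + 5
1 + 2 + 3 + 4
Counting gives 10.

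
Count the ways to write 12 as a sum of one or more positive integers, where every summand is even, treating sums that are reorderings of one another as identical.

11

Enumerating:
12
2 + 10
4 + 8
2 + 2 + 8
6 + 6
2 + 4 + 6
2 + 2 + 2 + 6
4 + 4 + 4
2 + 2 + 4 + 4
2 + 2 + 2 + 2 + 4
2 + 2 + 2 + 2 + 2 + 2
That's 11 in total.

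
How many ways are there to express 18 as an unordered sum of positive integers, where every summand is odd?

46

There are too many to list fully; the first 12 (by largest part) are:
17,1
15,3
15,1,1,1
13,5
13,3,1,1
13,1,1,1,1,1
11,7
11,5,1,1
11,3,3,1
11,3,1,1,1,1
11,1,1,1,1,1,1,1
9,9
…and 34 more, for 46 total.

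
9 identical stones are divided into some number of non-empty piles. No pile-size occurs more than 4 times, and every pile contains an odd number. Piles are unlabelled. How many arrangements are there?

6

They are:
9
7+1+1
5+3+1
5+1+1+1+1
3+3+3
3+3+1+1+1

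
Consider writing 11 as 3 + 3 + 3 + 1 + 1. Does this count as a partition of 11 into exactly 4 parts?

The parts sum to 11, and the condition 'there are exactly 4 summands' is violated.

No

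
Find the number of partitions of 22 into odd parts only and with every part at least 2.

Enumerating:
19+3
17+5
15+7
13+9
13+3+3+3
11+11
11+5+3+3
9+7+3+3
9+5+5+3
7+7+5+3
7+5+5+5
7+3+3+3+3+3
5+5+3+3+3+3
That's 13 in total.

13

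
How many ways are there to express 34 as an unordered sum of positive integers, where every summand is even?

297

Systematic enumeration (by largest part, then next-largest, …) yields 297.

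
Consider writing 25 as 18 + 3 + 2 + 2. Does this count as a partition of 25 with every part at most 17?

No

The parts sum to 25, and the condition 'no summand exceeds 17' is violated.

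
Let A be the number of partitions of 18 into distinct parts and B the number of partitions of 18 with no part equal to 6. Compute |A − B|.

262

Partitions of 18 into distinct parts: 46.
Partitions of 18 with no part equal to 6: 308.
|46 − 308| = 262.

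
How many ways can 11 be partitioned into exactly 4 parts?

They are:
8,1,1,1
7,2,1,1
6,3,1,1
6,2,2,1
5,4,1,1
5,3,2,1
5,2,2,2
4,4,2,1
4,3,3,1
4,3,2,2
3,3,3,2

11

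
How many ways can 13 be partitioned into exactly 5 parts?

The partitions of 13 that satisfy the conditions:
9 + 1 + 1 + 1 + 1
8 + 2 + 1 + 1 + 1
7 + 3 + 1 + 1 + 1
7 + 2 + 2 + 1 + 1
6 + 4 + 1 + 1 + 1
6 + 3 + 2 + 1 + 1
6 + 2 + 2 + 2 + 1
5 + 5 + 1 + 1 + 1
5 + 4 + 2 + 1 + 1
5 + 3 + 3 + 1 + 1
5 + 3 + 2 + 2 + 1
5 + 2 + 2 + 2 + 2
4 + 4 + 3 + 1 + 1
4 + 4 + 2 + 2 + 1
4 + 3 + 3 + 2 + 1
4 + 3 + 2 + 2 + 2
3 + 3 + 3 + 3 + 1
3 + 3 + 3 + 2 + 2

18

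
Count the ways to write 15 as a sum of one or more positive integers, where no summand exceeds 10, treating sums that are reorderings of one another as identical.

164

There are 164 such partitions.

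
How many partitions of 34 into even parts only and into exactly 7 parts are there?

A partial list (first 12 by largest part):
22 + 2 + 2 + 2 + 2 + 2 + 2
20 + 4 + 2 + 2 + 2 + 2 + 2
18 + 6 + 2 + 2 + 2 + 2 + 2
18 + 4 + 4 + 2 + 2 + 2 + 2
16 + 8 + 2 + 2 + 2 + 2 + 2
16 + 6 + 4 + 2 + 2 + 2 + 2
16 + 4 + 4 + 4 + 2 + 2 + 2
14 + 10 + 2 + 2 + 2 + 2 + 2
14 + 8 + 4 + 2 + 2 + 2 + 2
14 + 6 + 6 + 2 + 2 + 2 + 2
14 + 6 + 4 + 4 + 2 + 2 + 2
14 + 4 + 4 + 4 + 4 + 2 + 2
…and 26 more, for 38 total.

38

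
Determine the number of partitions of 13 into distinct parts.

They are:
13
12+1
11+2
10+3
10+2+1
9+4
9+3+1
8+5
8+4+1
8+3+2
7+6
7+5+1
7+4+2
7+3+2+1
6+5+2
6+4+3
6+4+2+1
5+4+3+1
Counting gives 18.

18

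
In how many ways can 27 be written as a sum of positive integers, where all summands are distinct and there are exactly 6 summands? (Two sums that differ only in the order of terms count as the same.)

11

Enumerating:
12,5,4,3,2,1
11,6,4,3,2,1
10,7,4,3,2,1
10,6,5,3,2,1
9,8,4,3,2,1
9,7,5,3,2,1
9,6,5,4,2,1
8,7,6,3,2,1
8,7,5,4,2,1
8,6,5,4,3,1
7,6,5,4,3,2
That's 11 in total.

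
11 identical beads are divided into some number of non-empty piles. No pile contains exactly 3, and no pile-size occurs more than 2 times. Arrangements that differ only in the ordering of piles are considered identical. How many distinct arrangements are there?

They are:
11
10 + 1
9 + 2
9 + 1 + 1
8 + 2 + 1
7 + 4
7 + 2 + 2
7 + 2 + 1 + 1
6 + 5
6 + 4 + 1
6 + 2 + 2 + 1
5 + 5 + 1
5 + 4 + 2
5 + 4 + 1 + 1
5 + 2 + 2 + 1 + 1
4 + 4 + 2 + 1
Counting gives 16.

16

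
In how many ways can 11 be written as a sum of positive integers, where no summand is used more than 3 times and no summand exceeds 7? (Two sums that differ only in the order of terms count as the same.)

31

A partial list (first 12 by largest part):
7, 4
7, 3, 1
7, 2, 2
7, 2, 1, 1
6, 5
6, 4, 1
6, 3, 2
6, 3, 1, 1
6, 2, 2, 1
6, 2, 1, 1, 1
5, 5, 1
5, 4, 2
…and 19 more, for 31 total.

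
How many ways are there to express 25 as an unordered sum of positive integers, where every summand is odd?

142

A full systematic count gives 142.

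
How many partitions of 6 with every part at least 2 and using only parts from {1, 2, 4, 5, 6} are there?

3

They are:
6
4, 2
2, 2, 2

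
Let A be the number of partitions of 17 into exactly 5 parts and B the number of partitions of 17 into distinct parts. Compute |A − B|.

Partitions of 17 into exactly 5 parts: 47.
Partitions of 17 into distinct parts: 38.
|47 − 38| = 9.

9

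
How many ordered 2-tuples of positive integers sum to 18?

17

A composition of 18 into 2 positive parts is chosen by placing 1 dividers among the 17 gaps between 18 units: C(17,1) = 17.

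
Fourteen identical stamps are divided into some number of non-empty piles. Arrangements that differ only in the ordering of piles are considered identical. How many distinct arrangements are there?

135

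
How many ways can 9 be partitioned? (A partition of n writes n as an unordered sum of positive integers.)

30

There are too many to list fully; the first 12 (by largest part) are:
9
8,1
7,2
7,1,1
6,3
6,2,1
6,1,1,1
5,4
5,3,1
5,2,2
5,2,1,1
5,1,1,1,1
…and 18 more, for 30 total.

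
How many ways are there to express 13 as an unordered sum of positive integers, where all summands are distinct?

18

Enumerating:
13
1 + 12
2 + 11
3 + 10
1 + 2 + 10
4 + 9
1 + 3 + 9
5 + 8
1 + 4 + 8
2 + 3 + 8
6 + 7
1 + 5 + 7
2 + 4 + 7
1 + 2 + 3 + 7
2 + 5 + 6
3 + 4 + 6
1 + 2 + 4 + 6
1 + 3 + 4 + 5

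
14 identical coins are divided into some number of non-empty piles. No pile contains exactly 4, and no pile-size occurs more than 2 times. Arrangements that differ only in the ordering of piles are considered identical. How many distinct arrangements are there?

37

There are too many to list fully; the first 12 (by largest part) are:
14
13,1
12,2
12,1,1
11,3
11,2,1
10,3,1
10,2,2
10,2,1,1
9,5
9,3,2
9,3,1,1
…and 25 more, for 37 total.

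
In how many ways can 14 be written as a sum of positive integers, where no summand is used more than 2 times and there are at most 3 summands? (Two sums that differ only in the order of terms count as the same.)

24

Enumerating:
14
13,1
12,2
12,1,1
11,3
11,2,1
10,4
10,3,1
10,2,2
9,5
9,4,1
9,3,2
8,6
8,5,1
8,4,2
8,3,3
7,7
7,6,1
7,5,2
7,4,3
6,6,2
6,5,3
6,4,4
5,5,4
That's 24 in total.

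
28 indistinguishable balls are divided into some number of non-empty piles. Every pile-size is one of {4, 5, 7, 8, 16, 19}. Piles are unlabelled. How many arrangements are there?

15

Listing the qualifying partitions of 28:
19, 5, 4
16, 8, 4
16, 7, 5
16, 4, 4, 4
8, 8, 8, 4
8, 8, 7, 5
8, 8, 4, 4, 4
8, 7, 5, 4, 4
8, 5, 5, 5, 5
8, 4, 4, 4, 4, 4
7, 7, 7, 7
7, 7, 5, 5, 4
7, 5, 4, 4, 4, 4
5, 5, 5, 5, 4, 4
4, 4, 4, 4, 4, 4, 4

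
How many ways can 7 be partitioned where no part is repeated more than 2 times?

9

Listing the qualifying partitions of 7:
7
1, 6
2, 5
1, 1, 5
3, 4
1, 2, 4
1, 3, 3
2, 2, 3
1, 1, 2, 3
Counting gives 9.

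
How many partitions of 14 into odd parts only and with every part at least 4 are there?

Listing the qualifying partitions of 14:
9, 5
7, 7

2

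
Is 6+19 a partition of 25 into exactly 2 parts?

Yes

The parts sum to 25, and the condition 'there are exactly 2 summands' holds.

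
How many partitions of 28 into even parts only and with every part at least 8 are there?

7

The partitions of 28 that satisfy the conditions:
28
8,20
10,18
12,16
14,14
8,8,12
8,10,10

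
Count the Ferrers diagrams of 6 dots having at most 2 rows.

Enumerating:
6
5,1
4,2
3,3

4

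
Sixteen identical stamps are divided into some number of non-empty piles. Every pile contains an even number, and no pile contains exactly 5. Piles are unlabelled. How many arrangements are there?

22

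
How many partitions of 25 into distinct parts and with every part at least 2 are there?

A full systematic count gives 76.

76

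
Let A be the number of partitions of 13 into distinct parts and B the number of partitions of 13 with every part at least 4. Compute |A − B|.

Partitions of 13 into distinct parts: 18.
Partitions of 13 with every part at least 4: 5.
|18 − 5| = 13.

13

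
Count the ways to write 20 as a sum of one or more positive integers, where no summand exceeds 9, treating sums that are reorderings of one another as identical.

Systematic enumeration (by largest part, then next-largest, …) yields 488.

488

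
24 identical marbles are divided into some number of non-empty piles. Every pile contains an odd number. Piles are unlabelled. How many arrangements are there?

122

There are 122 such partitions.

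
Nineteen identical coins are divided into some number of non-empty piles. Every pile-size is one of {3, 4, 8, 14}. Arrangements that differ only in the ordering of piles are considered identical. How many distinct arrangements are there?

4

They are:
8, 8, 3
8, 4, 4, 3
4, 4, 4, 4, 3
4, 3, 3, 3, 3, 3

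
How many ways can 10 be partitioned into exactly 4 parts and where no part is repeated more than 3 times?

9

Enumerating:
7 + 1 + 1 + 1
6 + 2 + 1 + 1
5 + 3 + 1 + 1
5 + 2 + 2 + 1
4 + 4 + 1 + 1
4 + 3 + 2 + 1
4 + 2 + 2 + 2
3 + 3 + 3 + 1
3 + 3 + 2 + 2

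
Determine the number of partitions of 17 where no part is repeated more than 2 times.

Systematic enumeration (by largest part, then next-largest, …) yields 108.

108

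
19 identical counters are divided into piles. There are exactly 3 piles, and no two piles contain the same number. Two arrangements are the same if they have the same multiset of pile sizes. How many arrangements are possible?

The partitions of 19 that satisfy the conditions:
16, 2, 1
15, 3, 1
14, 4, 1
14, 3, 2
13, 5, 1
13, 4, 2
12, 6, 1
12, 5, 2
12, 4, 3
11, 7, 1
11, 6, 2
11, 5, 3
10, 8, 1
10, 7, 2
10, 6, 3
10, 5, 4
9, 8, 2
9, 7, 3
9, 6, 4
8, 7, 4
8, 6, 5

21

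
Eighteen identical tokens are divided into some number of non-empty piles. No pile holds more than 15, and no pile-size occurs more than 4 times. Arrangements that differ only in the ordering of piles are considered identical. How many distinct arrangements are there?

Direct enumeration gives 258 partitions.

258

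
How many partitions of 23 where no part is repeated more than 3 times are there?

592

A full systematic count gives 592.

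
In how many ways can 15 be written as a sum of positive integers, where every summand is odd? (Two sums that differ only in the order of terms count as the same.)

27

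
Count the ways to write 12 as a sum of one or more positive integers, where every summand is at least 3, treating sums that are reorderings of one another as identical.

The partitions of 12 that satisfy the conditions:
12
9 + 3
8 + 4
7 + 5
6 + 6
6 + 3 + 3
5 + 4 + 3
4 + 4 + 4
3 + 3 + 3 + 3
That's 9 in total.

9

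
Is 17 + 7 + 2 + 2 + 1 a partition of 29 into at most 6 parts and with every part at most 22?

The parts sum to 29, and the condition 'there are at most 6 summands' holds; the condition 'no summand exceeds 22' holds.

Yes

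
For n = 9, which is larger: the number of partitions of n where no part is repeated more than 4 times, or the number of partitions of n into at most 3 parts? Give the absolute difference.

Partitions of 9 where no part is repeated more than 4 times: 25.
Partitions of 9 into at most 3 parts: 12.
|25 − 12| = 13.

13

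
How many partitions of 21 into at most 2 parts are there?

The partitions of 21 that satisfy the conditions:
21
20, 1
19, 2
18, 3
17, 4
16, 5
15, 6
14, 7
13, 8
12, 9
11, 10

11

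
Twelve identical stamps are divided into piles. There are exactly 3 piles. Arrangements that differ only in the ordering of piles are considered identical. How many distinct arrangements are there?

12

Listing the qualifying partitions of 12:
10, 1, 1
9, 2, 1
8, 3, 1
8, 2, 2
7, 4, 1
7, 3, 2
6, 5, 1
6, 4, 2
6, 3, 3
5, 5, 2
5, 4, 3
4, 4, 4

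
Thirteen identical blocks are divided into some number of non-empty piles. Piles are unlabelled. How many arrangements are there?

101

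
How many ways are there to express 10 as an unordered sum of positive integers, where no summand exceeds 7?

38

A partial list (first 12 by largest part):
7 + 3
7 + 2 + 1
7 + 1 + 1 + 1
6 + 4
6 + 3 + 1
6 + 2 + 2
6 + 2 + 1 + 1
6 + 1 + 1 + 1 + 1
5 + 5
5 + 4 + 1
5 + 3 + 2
5 + 3 + 1 + 1
…and 26 more, for 38 total.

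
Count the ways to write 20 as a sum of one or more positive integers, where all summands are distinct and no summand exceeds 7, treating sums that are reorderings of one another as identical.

The partitions of 20 that satisfy the conditions:
2,5,6,7
3,4,6,7
1,2,4,6,7
1,3,4,5,7
2,3,4,5,6
Counting gives 5.

5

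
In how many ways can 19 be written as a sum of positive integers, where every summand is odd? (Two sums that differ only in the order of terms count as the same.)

There are too many to list fully; the first 12 (by largest part) are:
19
17,1,1
15,3,1
15,1,1,1,1
13,5,1
13,3,3
13,3,1,1,1
13,1,1,1,1,1,1
11,7,1
11,5,3
11,5,1,1,1
11,3,3,1,1
…and 42 more, for 54 total.

54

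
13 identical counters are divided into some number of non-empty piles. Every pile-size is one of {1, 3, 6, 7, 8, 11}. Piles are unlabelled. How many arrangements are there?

They are:
11 + 1 + 1
8 + 3 + 1 + 1
8 + 1 + 1 + 1 + 1 + 1
7 + 6
7 + 3 + 3
7 + 3 + 1 + 1 + 1
7 + 1 + 1 + 1 + 1 + 1 + 1
6 + 6 + 1
6 + 3 + 3 + 1
6 + 3 + 1 + 1 + 1 + 1
6 + 1 + 1 + 1 + 1 + 1 + 1 + 1
3 + 3 + 3 + 3 + 1
3 + 3 + 3 + 1 + 1 + 1 + 1
3 + 3 + 1 + 1 + 1 + 1 + 1 + 1 + 1
3 + 1 + 1 + 1 + 1 + 1 + 1 + 1 + 1 + 1 + 1
1 + 1 + 1 + 1 + 1 + 1 + 1 + 1 + 1 + 1 + 1 + 1 + 1
That's 16 in total.

16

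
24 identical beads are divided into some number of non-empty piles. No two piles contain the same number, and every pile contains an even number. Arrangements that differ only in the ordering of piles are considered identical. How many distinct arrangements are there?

Enumerating:
24
2 + 22
4 + 20
6 + 18
2 + 4 + 18
8 + 16
2 + 6 + 16
10 + 14
2 + 8 + 14
4 + 6 + 14
2 + 10 + 12
4 + 8 + 12
2 + 4 + 6 + 12
6 + 8 + 10
2 + 4 + 8 + 10

15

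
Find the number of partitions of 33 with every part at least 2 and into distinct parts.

Systematic enumeration (by largest part, then next-largest, …) yields 239.

239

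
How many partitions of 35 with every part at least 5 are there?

There are 150 such partitions.

150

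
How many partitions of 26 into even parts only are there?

Systematic enumeration (by largest part, then next-largest, …) yields 101.

101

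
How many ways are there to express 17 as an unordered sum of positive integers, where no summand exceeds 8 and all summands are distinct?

13

Listing the qualifying partitions of 17:
8 + 7 + 2
8 + 6 + 3
8 + 6 + 2 + 1
8 + 5 + 4
8 + 5 + 3 + 1
8 + 4 + 3 + 2
7 + 6 + 4
7 + 6 + 3 + 1
7 + 5 + 4 + 1
7 + 5 + 3 + 2
7 + 4 + 3 + 2 + 1
6 + 5 + 4 + 2
6 + 5 + 3 + 2 + 1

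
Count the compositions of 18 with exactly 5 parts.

Equivalently, choose which 4 of the 17 gaps become plus signs: C(17,4) = 2380.

2380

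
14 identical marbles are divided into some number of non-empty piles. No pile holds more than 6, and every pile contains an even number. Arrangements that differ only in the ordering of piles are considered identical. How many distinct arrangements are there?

They are:
6,6,2
6,4,4
6,4,2,2
6,2,2,2,2
4,4,4,2
4,4,2,2,2
4,2,2,2,2,2
2,2,2,2,2,2,2

8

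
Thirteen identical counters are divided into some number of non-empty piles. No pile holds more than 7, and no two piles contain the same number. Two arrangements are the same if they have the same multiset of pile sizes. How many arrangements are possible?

8

Enumerating:
6 + 7
1 + 5 + 7
2 + 4 + 7
1 + 2 + 3 + 7
2 + 5 + 6
3 + 4 + 6
1 + 2 + 4 + 6
1 + 3 + 4 + 5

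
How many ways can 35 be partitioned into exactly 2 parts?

17

The partitions of 35 that satisfy the conditions:
1,34
2,33
3,32
4,31
5,30
6,29
7,28
8,27
9,26
10,25
11,24
12,23
13,22
14,21
15,20
16,19
17,18
That's 17 in total.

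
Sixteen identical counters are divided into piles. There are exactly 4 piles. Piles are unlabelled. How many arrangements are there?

A partial list (first 12 by largest part):
13+1+1+1
12+2+1+1
11+3+1+1
11+2+2+1
10+4+1+1
10+3+2+1
10+2+2+2
9+5+1+1
9+4+2+1
9+3+3+1
9+3+2+2
8+6+1+1
…and 22 more, for 34 total.

34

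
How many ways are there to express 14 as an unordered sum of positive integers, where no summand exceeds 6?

There are 90 such partitions.

90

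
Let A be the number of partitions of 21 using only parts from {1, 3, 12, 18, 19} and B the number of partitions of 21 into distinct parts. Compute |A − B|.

Partitions of 21 using only parts from {1, 3, 12, 18, 19}: 15.
Partitions of 21 into distinct parts: 76.
|15 − 76| = 61.

61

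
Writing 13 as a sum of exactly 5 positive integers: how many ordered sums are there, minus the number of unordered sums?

Ordered (compositions into 5 parts): C(12,4) = 495.
Unordered (partitions into 5 parts): 18.
Difference: 495 − 18 = 477.

477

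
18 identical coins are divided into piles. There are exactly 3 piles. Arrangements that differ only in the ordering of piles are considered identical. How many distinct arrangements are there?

27

There are too many to list fully; the first 12 (by largest part) are:
16,1,1
15,2,1
14,3,1
14,2,2
13,4,1
13,3,2
12,5,1
12,4,2
12,3,3
11,6,1
11,5,2
11,4,3
…and 15 more, for 27 total.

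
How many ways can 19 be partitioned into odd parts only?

There are too many to list fully; the first 12 (by largest part) are:
19
1 + 1 + 17
1 + 3 + 15
1 + 1 + 1 + 1 + 15
1 + 5 + 13
3 + 3 + 13
1 + 1 + 1 + 3 + 13
1 + 1 + 1 + 1 + 1 + 1 + 13
1 + 7 + 11
3 + 5 + 11
1 + 1 + 1 + 5 + 11
1 + 1 + 3 + 3 + 11
…and 42 more, for 54 total.

54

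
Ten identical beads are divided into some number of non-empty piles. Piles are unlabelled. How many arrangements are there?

42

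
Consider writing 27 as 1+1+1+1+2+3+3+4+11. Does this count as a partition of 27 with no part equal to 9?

Yes

The parts sum to 27, and the condition 'no summand equals 9' holds.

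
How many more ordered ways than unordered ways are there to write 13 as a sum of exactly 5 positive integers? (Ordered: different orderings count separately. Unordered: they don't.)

Compositions: C(12,4) = 495.
Partitions of 13 into exactly 5 parts: 18.
Difference: 495 − 18 = 477.

477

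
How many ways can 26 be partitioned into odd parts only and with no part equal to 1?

23

The partitions of 26 that satisfy the conditions:
23+3
21+5
19+7
17+9
17+3+3+3
15+11
15+5+3+3
13+13
13+7+3+3
13+5+5+3
11+9+3+3
11+7+5+3
11+5+5+5
11+3+3+3+3+3
9+9+5+3
9+7+7+3
9+7+5+5
9+5+3+3+3+3
7+7+7+5
7+7+3+3+3+3
7+5+5+3+3+3
5+5+5+5+3+3
5+3+3+3+3+3+3+3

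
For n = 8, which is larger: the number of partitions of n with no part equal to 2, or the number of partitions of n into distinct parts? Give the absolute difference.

5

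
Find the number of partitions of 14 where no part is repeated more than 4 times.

100

Systematic enumeration (by largest part, then next-largest, …) yields 100.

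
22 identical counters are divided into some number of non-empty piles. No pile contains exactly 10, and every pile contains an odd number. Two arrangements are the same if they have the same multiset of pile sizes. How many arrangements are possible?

89

Counting exhaustively, 89 partitions satisfy the conditions.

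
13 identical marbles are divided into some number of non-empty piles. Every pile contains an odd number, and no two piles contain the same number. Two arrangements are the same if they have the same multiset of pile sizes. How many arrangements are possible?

3

They are:
13
9, 3, 1
7, 5, 1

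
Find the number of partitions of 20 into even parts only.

There are too many to list fully; the first 12 (by largest part) are:
20
18 + 2
16 + 4
16 + 2 + 2
14 + 6
14 + 4 + 2
14 + 2 + 2 + 2
12 + 8
12 + 6 + 2
12 + 4 + 4
12 + 4 + 2 + 2
12 + 2 + 2 + 2 + 2
…and 30 more, for 42 total.

42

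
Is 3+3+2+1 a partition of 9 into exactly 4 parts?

Yes

The parts sum to 9, and the condition 'there are exactly 4 summands' holds.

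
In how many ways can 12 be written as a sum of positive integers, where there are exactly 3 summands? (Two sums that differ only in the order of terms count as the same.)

12

Enumerating:
10+1+1
9+2+1
8+3+1
8+2+2
7+4+1
7+3+2
6+5+1
6+4+2
6+3+3
5+5+2
5+4+3
4+4+4
Counting gives 12.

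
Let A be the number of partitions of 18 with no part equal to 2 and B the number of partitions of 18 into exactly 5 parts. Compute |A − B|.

97

Partitions of 18 with no part equal to 2: 154.
Partitions of 18 into exactly 5 parts: 57.
|154 − 57| = 97.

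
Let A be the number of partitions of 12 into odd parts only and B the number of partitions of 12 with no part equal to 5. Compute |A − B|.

Partitions of 12 into odd parts only: 15.
Partitions of 12 with no part equal to 5: 62.
|15 − 62| = 47.

47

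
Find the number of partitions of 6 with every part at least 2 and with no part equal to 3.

3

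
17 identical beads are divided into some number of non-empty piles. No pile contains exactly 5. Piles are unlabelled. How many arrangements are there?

Direct enumeration gives 220 partitions.

220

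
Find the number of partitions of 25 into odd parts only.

Systematic enumeration (by largest part, then next-largest, …) yields 142.

142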